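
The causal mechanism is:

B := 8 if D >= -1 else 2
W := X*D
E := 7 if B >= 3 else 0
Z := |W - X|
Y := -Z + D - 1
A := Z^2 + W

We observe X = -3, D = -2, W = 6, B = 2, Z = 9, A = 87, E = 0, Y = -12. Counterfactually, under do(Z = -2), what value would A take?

The intervention breaks the incoming arrows to Z: Z := |W - X| no longer applies, and Z = -2.
W = X*D  [with X=-3, D=-2]  = 6
A = Z^2 + W  [with Z=-2, W=6]  = 10

10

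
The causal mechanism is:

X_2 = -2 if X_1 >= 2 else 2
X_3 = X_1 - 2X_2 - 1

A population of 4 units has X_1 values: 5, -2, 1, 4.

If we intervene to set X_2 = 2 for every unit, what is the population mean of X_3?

Under do(X_2=2), X_2's equation is replaced by X_2=2 for every unit. Per-unit X_3: 0, -7, -4, -1. Mean = -3.

-3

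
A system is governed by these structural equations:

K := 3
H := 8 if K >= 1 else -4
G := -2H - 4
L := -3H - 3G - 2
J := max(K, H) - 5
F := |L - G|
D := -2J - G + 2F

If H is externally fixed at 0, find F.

14

Under do(H=0), the mechanism H := 8 if K >= 1 else -4 is discarded; H is fixed at 0.
G = -2H - 4  [with H=0]  = -4
L = -3H - 3G - 2  [with H=0, G=-4]  = 10
F = |L - G|  [with L=10, G=-4]  = 14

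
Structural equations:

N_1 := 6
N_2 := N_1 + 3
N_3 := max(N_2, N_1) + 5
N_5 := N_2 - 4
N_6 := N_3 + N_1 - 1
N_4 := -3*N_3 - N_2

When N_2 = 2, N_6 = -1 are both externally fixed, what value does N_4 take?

The joint intervention fixes N_2 = 2, N_6 = -1, removing each variable's own equation.
N_3 = max(N_2, N_1) + 5  [with N_2=2, N_1=6]  = 11
N_4 = -3*N_3 - N_2  [with N_3=11, N_2=2]  = -35

-35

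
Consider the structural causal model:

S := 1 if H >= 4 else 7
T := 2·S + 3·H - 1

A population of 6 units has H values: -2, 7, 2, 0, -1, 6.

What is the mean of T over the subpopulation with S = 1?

20.5

E[T|S=1] averages over only the 2 units with S=1 (H = 7, 6): T = 22, 19, mean 20.5.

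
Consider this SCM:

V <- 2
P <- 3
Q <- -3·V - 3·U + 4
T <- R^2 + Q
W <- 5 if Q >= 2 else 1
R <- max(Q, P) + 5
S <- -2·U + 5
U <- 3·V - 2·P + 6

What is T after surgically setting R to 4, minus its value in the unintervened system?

-48

The intervention breaks the incoming arrows to R: R <- max(Q, P) + 5 no longer applies, and R = 4.
U = 3·V - 2·P + 6  [with V=2, P=3]  = 6
Q = -3·V - 3·U + 4  [with V=2, U=6]  = -20
T = R^2 + Q  [with R=4, Q=-20]  = -4
Without intervention: U = 3·V - 2·P + 6  [with V=2, P=3]  = 6; Q = -3·V - 3·U + 4  [with V=2, U=6]  = -20; R = max(Q, P) + 5  [with Q=-20, P=3]  = 8; T = R^2 + Q  [with R=8, Q=-20]  = 44.
Change = -4 − 44 = -48.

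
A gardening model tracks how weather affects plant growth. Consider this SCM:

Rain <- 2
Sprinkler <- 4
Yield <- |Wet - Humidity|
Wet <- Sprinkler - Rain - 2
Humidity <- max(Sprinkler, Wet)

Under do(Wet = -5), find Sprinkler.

4

Under do(Wet=-5), the mechanism Wet <- Sprinkler - Rain - 2 is discarded; Wet is fixed at -5.
Since Sprinkler is not a descendant of the intervened variable, it is unaffected.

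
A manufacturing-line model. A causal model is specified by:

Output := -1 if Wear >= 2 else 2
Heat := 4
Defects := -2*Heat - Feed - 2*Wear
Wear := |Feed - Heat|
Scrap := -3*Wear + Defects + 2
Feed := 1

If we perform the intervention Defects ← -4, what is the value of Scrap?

-11

Intervening sets Defects = -4 and removes its equation (Defects := -2*Heat - Feed - 2*Wear).
Wear = |Feed - Heat|  [with Feed=1, Heat=4]  = 3
Scrap = -3*Wear + Defects + 2  [with Wear=3, Defects=-4]  = -11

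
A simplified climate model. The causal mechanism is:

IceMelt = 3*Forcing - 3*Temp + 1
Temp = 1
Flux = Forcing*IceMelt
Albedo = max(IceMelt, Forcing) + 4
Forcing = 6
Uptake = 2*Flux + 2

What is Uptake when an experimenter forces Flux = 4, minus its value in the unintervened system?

The intervention breaks the incoming arrows to Flux: Flux = Forcing*IceMelt no longer applies, and Flux = 4.
Uptake = 2*Flux + 2  [with Flux=4]  = 10
Without intervention: IceMelt = 3*Forcing - 3*Temp + 1  [with Forcing=6, Temp=1]  = 16; Flux = Forcing*IceMelt  [with Forcing=6, IceMelt=16]  = 96; Uptake = 2*Flux + 2  [with Flux=96]  = 194.
Change = 10 − 194 = -184.

-184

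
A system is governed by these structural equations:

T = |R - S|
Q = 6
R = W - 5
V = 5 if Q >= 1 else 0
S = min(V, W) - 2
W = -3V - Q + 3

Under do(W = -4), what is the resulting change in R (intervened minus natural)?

The intervention breaks the incoming arrows to W: W = -3V - Q + 3 no longer applies, and W = -4.
R = W - 5  [with W=-4]  = -9
Without intervention: V = 5 if Q >= 1 else 0  [with Q=6]  = 5; W = -3V - Q + 3  [with V=5, Q=6]  = -18; R = W - 5  [with W=-18]  = -23.
Change = -9 − (-23) = 14.

14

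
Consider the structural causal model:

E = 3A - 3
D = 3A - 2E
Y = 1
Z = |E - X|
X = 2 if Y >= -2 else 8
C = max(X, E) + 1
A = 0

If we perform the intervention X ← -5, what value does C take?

Intervening sets X = -5 and removes its equation (X = 2 if Y >= -2 else 8).
E = 3A - 3  [with A=0]  = -3
C = max(X, E) + 1  [with X=-5, E=-3]  = -2

-2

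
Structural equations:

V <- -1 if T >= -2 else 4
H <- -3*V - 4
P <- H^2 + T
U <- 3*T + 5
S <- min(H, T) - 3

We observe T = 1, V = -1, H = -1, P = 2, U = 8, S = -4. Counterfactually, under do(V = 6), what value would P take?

485

Under do(V=6), the mechanism V <- -1 if T >= -2 else 4 is discarded; V is fixed at 6.
H = -3*V - 4  [with V=6]  = -22
P = H^2 + T  [with H=-22, T=1]  = 485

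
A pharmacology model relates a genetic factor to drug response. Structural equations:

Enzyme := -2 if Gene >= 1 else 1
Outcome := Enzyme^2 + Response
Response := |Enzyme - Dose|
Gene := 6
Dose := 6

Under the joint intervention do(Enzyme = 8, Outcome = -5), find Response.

The joint intervention fixes Enzyme = 8, Outcome = -5, removing each variable's own equation.
Response = |Enzyme - Dose|  [with Enzyme=8, Dose=6]  = 2

2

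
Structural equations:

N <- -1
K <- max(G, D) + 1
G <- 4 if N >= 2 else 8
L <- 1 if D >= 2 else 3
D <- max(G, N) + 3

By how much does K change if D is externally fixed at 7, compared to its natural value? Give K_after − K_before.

-3

do(D=7) replaces the equation D <- max(G, N) + 3 with the constant D = 7.
G = 4 if N >= 2 else 8  [with N=-1]  = 8
K = max(G, D) + 1  [with G=8, D=7]  = 9
Without intervention: G = 4 if N >= 2 else 8  [with N=-1]  = 8; D = max(G, N) + 3  [with G=8, N=-1]  = 11; K = max(G, D) + 1  [with G=8, D=11]  = 12.
Change = 9 − 12 = -3.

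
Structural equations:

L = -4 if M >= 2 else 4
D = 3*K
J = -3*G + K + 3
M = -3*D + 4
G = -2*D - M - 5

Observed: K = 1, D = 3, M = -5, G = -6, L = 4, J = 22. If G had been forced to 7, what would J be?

-17

Under do(G=7), the mechanism G = -2*D - M - 5 is discarded; G is fixed at 7.
J = -3*G + K + 3  [with G=7, K=1]  = -17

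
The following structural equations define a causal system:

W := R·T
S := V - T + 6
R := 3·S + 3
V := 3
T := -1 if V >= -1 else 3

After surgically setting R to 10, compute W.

Intervening sets R = 10 and removes its equation (R := 3·S + 3).
T = -1 if V >= -1 else 3  [with V=3]  = -1
W = R·T  [with R=10, T=-1]  = -10

-10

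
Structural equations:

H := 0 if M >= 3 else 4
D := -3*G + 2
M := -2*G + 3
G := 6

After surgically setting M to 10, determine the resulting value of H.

0

Under do(M=10), the mechanism M := -2*G + 3 is discarded; M is fixed at 10.
H = 0 if M >= 3 else 4  [with M=10]  = 0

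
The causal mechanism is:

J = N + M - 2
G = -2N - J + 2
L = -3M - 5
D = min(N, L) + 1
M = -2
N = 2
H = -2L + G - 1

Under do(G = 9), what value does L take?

do(G=9) replaces the equation G = -2N - J + 2 with the constant G = 9.
No directed path runs from G to L, so L keeps its natural value.
L = -3M - 5  [with M=-2]  = 1

1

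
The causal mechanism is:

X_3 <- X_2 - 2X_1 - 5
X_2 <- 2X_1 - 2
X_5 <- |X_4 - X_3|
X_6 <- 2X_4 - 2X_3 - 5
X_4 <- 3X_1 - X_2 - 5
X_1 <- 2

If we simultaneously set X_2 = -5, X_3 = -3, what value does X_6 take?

13

Under do(X_2 = -5, X_3 = -3), each intervened variable's structural equation is replaced by its fixed value.
X_4 = 3X_1 - X_2 - 5  [with X_1=2, X_2=-5]  = 6
X_6 = 2X_4 - 2X_3 - 5  [with X_4=6, X_3=-3]  = 13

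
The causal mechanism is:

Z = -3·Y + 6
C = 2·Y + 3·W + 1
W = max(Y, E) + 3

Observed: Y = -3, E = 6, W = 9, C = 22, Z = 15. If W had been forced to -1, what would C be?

The intervention breaks the incoming arrows to W: W = max(Y, E) + 3 no longer applies, and W = -1.
C = 2·Y + 3·W + 1  [with Y=-3, W=-1]  = -8

-8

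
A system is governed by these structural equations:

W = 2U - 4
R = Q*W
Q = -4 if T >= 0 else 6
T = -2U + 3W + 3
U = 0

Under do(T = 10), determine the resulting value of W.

-4

Under do(T=10), the mechanism T = -2U + 3W + 3 is discarded; T is fixed at 10.
Since W is not a descendant of the intervened variable, it is unaffected.
W = 2U - 4  [with U=0]  = -4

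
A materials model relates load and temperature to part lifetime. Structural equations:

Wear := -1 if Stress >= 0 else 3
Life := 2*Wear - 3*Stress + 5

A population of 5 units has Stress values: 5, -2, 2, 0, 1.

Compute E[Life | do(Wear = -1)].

The intervention sets Wear=-1 in all 5 units regardless of Stress. Recomputing Life per unit gives -12, 9, -3, 3, 0; average -0.6.

-0.6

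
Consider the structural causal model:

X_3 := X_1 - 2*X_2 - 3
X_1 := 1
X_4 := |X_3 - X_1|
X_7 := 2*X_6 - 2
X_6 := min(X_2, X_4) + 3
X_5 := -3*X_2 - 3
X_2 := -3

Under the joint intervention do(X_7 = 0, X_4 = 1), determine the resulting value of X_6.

0

Setting X_7 = 0, X_4 = 1 by intervention discards those variables' equations.
X_6 = min(X_2, X_4) + 3  [with X_2=-3, X_4=1]  = 0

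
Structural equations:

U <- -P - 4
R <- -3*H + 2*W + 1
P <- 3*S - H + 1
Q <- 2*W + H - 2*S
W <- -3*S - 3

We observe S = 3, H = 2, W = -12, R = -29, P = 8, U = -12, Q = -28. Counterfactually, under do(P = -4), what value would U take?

0

The intervention breaks the incoming arrows to P: P <- 3*S - H + 1 no longer applies, and P = -4.
U = -P - 4  [with P=-4]  = 0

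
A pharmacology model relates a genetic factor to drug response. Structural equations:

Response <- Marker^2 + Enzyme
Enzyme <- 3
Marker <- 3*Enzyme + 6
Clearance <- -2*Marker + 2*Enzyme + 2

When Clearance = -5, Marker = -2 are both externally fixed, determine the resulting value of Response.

7

Setting Clearance = -5, Marker = -2 by intervention discards those variables' equations.
Response = Marker^2 + Enzyme  [with Marker=-2, Enzyme=3]  = 7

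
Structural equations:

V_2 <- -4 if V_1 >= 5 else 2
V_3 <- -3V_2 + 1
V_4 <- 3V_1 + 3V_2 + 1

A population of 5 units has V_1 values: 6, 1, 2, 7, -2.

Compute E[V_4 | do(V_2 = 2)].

Every unit gets V_2=2 under the intervention. V_4 values become 25, 10, 13, 28, 1; E[V_4|do(V_2=2)] = 15.4.

15.4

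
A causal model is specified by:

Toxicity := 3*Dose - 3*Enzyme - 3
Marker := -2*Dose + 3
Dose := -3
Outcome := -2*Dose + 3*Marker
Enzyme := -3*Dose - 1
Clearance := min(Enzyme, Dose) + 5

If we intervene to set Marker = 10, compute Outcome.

36

The intervention breaks the incoming arrows to Marker: Marker := -2*Dose + 3 no longer applies, and Marker = 10.
Outcome = -2*Dose + 3*Marker  [with Dose=-3, Marker=10]  = 36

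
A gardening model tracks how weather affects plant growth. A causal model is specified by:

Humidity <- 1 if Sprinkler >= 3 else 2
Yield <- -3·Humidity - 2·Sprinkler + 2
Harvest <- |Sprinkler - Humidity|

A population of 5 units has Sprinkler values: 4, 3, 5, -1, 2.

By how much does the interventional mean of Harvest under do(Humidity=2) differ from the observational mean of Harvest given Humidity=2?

0.3

Every unit gets Humidity=2 under the intervention. Harvest values become 2, 1, 3, 3, 0; E[Harvest|do(Humidity=2)] = 1.8.
E[Harvest|Humidity=2] averages over only the 2 units with Humidity=2 (Sprinkler = -1, 2): Harvest = 3, 0, mean 1.5.
Difference = 1.8 − 1.5 = 0.3.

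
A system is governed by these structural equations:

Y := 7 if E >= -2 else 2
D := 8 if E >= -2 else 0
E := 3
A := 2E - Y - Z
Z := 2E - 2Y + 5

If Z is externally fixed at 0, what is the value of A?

The intervention breaks the incoming arrows to Z: Z := 2E - 2Y + 5 no longer applies, and Z = 0.
Y = 7 if E >= -2 else 2  [with E=3]  = 7
A = 2E - Y - Z  [with E=3, Y=7, Z=0]  = -1

-1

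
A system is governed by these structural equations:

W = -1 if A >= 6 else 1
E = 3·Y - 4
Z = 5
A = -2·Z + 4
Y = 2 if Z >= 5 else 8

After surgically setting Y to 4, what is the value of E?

8

do(Y=4) replaces the equation Y = 2 if Z >= 5 else 8 with the constant Y = 4.
E = 3·Y - 4  [with Y=4]  = 8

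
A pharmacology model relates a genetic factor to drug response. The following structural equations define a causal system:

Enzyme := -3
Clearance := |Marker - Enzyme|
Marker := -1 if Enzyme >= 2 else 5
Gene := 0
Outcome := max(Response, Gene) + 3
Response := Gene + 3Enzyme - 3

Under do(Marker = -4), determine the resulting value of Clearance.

do(Marker=-4) replaces the equation Marker := -1 if Enzyme >= 2 else 5 with the constant Marker = -4.
Clearance = |Marker - Enzyme|  [with Marker=-4, Enzyme=-3]  = 1

1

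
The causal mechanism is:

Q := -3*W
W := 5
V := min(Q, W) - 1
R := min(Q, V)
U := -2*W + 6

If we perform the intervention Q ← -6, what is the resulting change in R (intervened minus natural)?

9

do(Q=-6) replaces the equation Q := -3*W with the constant Q = -6.
V = min(Q, W) - 1  [with Q=-6, W=5]  = -7
R = min(Q, V)  [with Q=-6, V=-7]  = -7
Without intervention: Q = -3*W  [with W=5]  = -15; V = min(Q, W) - 1  [with Q=-15, W=5]  = -16; R = min(Q, V)  [with Q=-15, V=-16]  = -16.
Change = -7 − (-16) = 9.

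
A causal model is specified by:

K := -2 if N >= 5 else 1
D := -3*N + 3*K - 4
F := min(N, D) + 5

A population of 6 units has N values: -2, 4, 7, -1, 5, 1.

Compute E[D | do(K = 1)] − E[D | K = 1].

do(K=1) breaks K's dependence on N. With K=1 fixed, D across the units is 5, -13, -22, 2, -16, -4, mean -8.
Conditioning on K=1 selects the 4 unit(s) with N ∈ {-2, 4, -1, 1}. Their D values: 5, -13, 2, -4. Mean = -2.5.
Difference = -8 − (-2.5) = -5.5.

-5.5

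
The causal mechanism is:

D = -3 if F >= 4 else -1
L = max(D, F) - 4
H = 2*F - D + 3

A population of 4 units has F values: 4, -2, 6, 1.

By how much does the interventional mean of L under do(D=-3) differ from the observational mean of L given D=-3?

-2.75

do(D=-3) breaks D's dependence on F. With D=-3 fixed, L across the units is 0, -6, 2, -3, mean -1.75.
Observing D=-3 restricts to units where D's equation naturally yields -3: F ∈ {4, 6}. In that subpopulation L = 0, 2, mean 1.
Difference = -1.75 − 1 = -2.75.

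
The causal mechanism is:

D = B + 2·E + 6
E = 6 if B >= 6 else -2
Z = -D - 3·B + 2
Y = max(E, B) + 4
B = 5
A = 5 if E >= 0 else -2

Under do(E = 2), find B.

5

Under do(E=2), the mechanism E = 6 if B >= 6 else -2 is discarded; E is fixed at 2.
B is not downstream of the intervention, so its value is determined by the original equations.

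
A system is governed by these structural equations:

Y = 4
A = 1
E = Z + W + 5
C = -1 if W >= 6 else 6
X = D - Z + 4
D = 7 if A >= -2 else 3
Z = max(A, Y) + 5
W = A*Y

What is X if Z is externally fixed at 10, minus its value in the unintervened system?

The intervention breaks the incoming arrows to Z: Z = max(A, Y) + 5 no longer applies, and Z = 10.
D = 7 if A >= -2 else 3  [with A=1]  = 7
X = D - Z + 4  [with D=7, Z=10]  = 1
Without intervention: Z = max(A, Y) + 5  [with A=1, Y=4]  = 9; D = 7 if A >= -2 else 3  [with A=1]  = 7; X = D - Z + 4  [with D=7, Z=9]  = 2.
Change = 1 − 2 = -1.

-1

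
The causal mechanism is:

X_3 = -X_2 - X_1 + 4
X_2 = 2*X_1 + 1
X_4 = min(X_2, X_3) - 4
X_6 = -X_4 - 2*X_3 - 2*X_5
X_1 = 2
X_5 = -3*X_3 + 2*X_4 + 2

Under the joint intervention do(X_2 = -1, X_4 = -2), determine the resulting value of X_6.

18

The joint intervention fixes X_2 = -1, X_4 = -2, removing each variable's own equation.
X_3 = -X_2 - X_1 + 4  [with X_2=-1, X_1=2]  = 3
X_5 = -3*X_3 + 2*X_4 + 2  [with X_3=3, X_4=-2]  = -11
X_6 = -X_4 - 2*X_3 - 2*X_5  [with X_4=-2, X_3=3, X_5=-11]  = 18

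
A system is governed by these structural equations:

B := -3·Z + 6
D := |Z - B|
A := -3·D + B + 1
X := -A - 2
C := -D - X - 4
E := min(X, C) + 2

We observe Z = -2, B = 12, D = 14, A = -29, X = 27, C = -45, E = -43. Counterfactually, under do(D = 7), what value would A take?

The intervention breaks the incoming arrows to D: D := |Z - B| no longer applies, and D = 7.
B = -3·Z + 6  [with Z=-2]  = 12
A = -3·D + B + 1  [with D=7, B=12]  = -8

-8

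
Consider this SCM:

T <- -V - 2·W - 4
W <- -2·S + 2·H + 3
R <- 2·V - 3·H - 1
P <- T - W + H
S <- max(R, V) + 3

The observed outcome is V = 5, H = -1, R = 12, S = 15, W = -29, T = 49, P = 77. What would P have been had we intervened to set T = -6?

Intervening sets T = -6 and removes its equation (T <- -V - 2·W - 4).
R = 2·V - 3·H - 1  [with V=5, H=-1]  = 12
S = max(R, V) + 3  [with R=12, V=5]  = 15
W = -2·S + 2·H + 3  [with S=15, H=-1]  = -29
P = T - W + H  [with T=-6, W=-29, H=-1]  = 22

22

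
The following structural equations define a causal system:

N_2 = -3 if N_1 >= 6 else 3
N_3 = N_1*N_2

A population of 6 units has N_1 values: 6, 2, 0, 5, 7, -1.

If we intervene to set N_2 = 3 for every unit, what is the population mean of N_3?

The intervention sets N_2=3 in all 6 units regardless of N_1. Recomputing N_3 per unit gives 18, 6, 0, 15, 21, -3; average 9.5.

9.5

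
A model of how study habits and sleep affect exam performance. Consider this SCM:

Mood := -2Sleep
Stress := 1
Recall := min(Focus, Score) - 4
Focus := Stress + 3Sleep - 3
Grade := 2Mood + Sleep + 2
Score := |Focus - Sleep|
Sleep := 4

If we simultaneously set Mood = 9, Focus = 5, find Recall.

The joint intervention fixes Mood = 9, Focus = 5, removing each variable's own equation.
Score = |Focus - Sleep|  [with Focus=5, Sleep=4]  = 1
Recall = min(Focus, Score) - 4  [with Focus=5, Score=1]  = -3

-3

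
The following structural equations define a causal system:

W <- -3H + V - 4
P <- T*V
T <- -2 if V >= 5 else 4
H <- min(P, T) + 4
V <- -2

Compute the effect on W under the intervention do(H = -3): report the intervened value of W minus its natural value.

Intervening sets H = -3 and removes its equation (H <- min(P, T) + 4).
W = -3H + V - 4  [with H=-3, V=-2]  = 3
Without intervention: T = -2 if V >= 5 else 4  [with V=-2]  = 4; P = T*V  [with T=4, V=-2]  = -8; H = min(P, T) + 4  [with P=-8, T=4]  = -4; W = -3H + V - 4  [with H=-4, V=-2]  = 6.
Change = 3 − 6 = -3.

-3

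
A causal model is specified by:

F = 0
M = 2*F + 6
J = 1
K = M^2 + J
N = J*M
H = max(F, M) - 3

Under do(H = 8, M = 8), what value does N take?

Under do(H = 8, M = 8), each intervened variable's structural equation is replaced by its fixed value.
N = J*M  [with J=1, M=8]  = 8

8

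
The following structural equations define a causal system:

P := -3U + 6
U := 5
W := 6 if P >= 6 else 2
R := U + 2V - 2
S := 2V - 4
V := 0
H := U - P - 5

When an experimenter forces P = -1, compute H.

Under do(P=-1), the mechanism P := -3U + 6 is discarded; P is fixed at -1.
H = U - P - 5  [with U=5, P=-1]  = 1

1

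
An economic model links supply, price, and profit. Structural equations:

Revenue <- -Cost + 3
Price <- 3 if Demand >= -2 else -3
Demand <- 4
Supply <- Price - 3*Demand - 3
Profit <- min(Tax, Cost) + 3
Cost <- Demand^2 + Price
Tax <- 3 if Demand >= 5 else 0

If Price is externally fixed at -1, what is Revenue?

-12

do(Price=-1) replaces the equation Price <- 3 if Demand >= -2 else -3 with the constant Price = -1.
Cost = Demand^2 + Price  [with Demand=4, Price=-1]  = 15
Revenue = -Cost + 3  [with Cost=15]  = -12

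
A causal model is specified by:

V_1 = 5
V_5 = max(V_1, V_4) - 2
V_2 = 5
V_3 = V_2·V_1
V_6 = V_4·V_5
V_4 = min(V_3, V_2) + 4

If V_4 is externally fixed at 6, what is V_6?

24

Under do(V_4=6), the mechanism V_4 = min(V_3, V_2) + 4 is discarded; V_4 is fixed at 6.
V_5 = max(V_1, V_4) - 2  [with V_1=5, V_4=6]  = 4
V_6 = V_4·V_5  [with V_4=6, V_5=4]  = 24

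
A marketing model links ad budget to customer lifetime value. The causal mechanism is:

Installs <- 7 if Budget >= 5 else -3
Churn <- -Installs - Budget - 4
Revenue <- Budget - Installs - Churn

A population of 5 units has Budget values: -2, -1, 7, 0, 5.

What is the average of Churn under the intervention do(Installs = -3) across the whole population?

-2.8

Every unit gets Installs=-3 under the intervention. Churn values become 1, 0, -8, -1, -6; E[Churn|do(Installs=-3)] = -2.8.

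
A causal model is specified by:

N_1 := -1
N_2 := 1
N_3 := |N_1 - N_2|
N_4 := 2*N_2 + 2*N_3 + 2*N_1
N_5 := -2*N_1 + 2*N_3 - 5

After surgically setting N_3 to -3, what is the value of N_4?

-6

The intervention breaks the incoming arrows to N_3: N_3 := |N_1 - N_2| no longer applies, and N_3 = -3.
N_4 = 2*N_2 + 2*N_3 + 2*N_1  [with N_2=1, N_3=-3, N_1=-1]  = -6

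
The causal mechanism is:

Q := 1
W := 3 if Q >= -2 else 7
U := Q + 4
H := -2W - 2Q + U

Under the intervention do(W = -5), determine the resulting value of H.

13

Under do(W=-5), the mechanism W := 3 if Q >= -2 else 7 is discarded; W is fixed at -5.
U = Q + 4  [with Q=1]  = 5
H = -2W - 2Q + U  [with W=-5, Q=1, U=5]  = 13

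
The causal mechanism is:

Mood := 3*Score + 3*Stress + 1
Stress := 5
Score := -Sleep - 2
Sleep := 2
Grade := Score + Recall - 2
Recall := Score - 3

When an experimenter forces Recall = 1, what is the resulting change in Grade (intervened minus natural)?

8

The intervention breaks the incoming arrows to Recall: Recall := Score - 3 no longer applies, and Recall = 1.
Score = -Sleep - 2  [with Sleep=2]  = -4
Grade = Score + Recall - 2  [with Score=-4, Recall=1]  = -5
Without intervention: Score = -Sleep - 2  [with Sleep=2]  = -4; Recall = Score - 3  [with Score=-4]  = -7; Grade = Score + Recall - 2  [with Score=-4, Recall=-7]  = -13.
Change = -5 − (-13) = 8.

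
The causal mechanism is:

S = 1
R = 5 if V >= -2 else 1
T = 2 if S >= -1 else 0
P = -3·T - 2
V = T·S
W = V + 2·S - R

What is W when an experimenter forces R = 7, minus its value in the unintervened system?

-2

Under do(R=7), the mechanism R = 5 if V >= -2 else 1 is discarded; R is fixed at 7.
T = 2 if S >= -1 else 0  [with S=1]  = 2
V = T·S  [with T=2, S=1]  = 2
W = V + 2·S - R  [with V=2, S=1, R=7]  = -3
Without intervention: T = 2 if S >= -1 else 0  [with S=1]  = 2; V = T·S  [with T=2, S=1]  = 2; R = 5 if V >= -2 else 1  [with V=2]  = 5; W = V + 2·S - R  [with V=2, S=1, R=5]  = -1.
Change = -3 − (-1) = -2.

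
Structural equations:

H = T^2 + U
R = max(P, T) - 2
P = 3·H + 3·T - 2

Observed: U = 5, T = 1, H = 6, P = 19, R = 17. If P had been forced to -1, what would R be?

Intervening sets P = -1 and removes its equation (P = 3·H + 3·T - 2).
R = max(P, T) - 2  [with P=-1, T=1]  = -1

-1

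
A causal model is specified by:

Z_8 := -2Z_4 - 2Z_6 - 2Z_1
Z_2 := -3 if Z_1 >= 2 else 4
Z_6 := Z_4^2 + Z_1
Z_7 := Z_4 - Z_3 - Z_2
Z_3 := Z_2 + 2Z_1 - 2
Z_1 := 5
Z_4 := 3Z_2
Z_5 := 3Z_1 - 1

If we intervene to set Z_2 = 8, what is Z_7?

Under do(Z_2=8), the mechanism Z_2 := -3 if Z_1 >= 2 else 4 is discarded; Z_2 is fixed at 8.
Z_3 = Z_2 + 2Z_1 - 2  [with Z_2=8, Z_1=5]  = 16
Z_4 = 3Z_2  [with Z_2=8]  = 24
Z_7 = Z_4 - Z_3 - Z_2  [with Z_4=24, Z_3=16, Z_2=8]  = 0

0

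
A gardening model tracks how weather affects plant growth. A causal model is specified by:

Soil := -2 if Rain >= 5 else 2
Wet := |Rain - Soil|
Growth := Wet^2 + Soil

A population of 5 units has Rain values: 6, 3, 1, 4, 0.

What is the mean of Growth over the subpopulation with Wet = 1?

E[Growth|Wet=1] averages over only the 2 units with Wet=1 (Rain = 3, 1): Growth = 3, 3, mean 3.

3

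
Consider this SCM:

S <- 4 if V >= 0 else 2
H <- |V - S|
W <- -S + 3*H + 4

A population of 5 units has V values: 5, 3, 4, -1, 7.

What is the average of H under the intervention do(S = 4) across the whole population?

Under do(S=4), S's equation is replaced by S=4 for every unit. Per-unit H: 1, 1, 0, 5, 3. Mean = 2.

2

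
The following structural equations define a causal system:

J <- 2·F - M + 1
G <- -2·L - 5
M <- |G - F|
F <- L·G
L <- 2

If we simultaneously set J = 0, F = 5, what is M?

14

Under do(J = 0, F = 5), each intervened variable's structural equation is replaced by its fixed value.
G = -2·L - 5  [with L=2]  = -9
M = |G - F|  [with G=-9, F=5]  = 14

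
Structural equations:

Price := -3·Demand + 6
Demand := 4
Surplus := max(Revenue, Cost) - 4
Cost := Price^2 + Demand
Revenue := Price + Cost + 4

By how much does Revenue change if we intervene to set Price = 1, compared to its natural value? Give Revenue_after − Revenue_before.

-28

Under do(Price=1), the mechanism Price := -3·Demand + 6 is discarded; Price is fixed at 1.
Cost = Price^2 + Demand  [with Price=1, Demand=4]  = 5
Revenue = Price + Cost + 4  [with Price=1, Cost=5]  = 10
Without intervention: Price = -3·Demand + 6  [with Demand=4]  = -6; Cost = Price^2 + Demand  [with Price=-6, Demand=4]  = 40; Revenue = Price + Cost + 4  [with Price=-6, Cost=40]  = 38.
Change = 10 − 38 = -28.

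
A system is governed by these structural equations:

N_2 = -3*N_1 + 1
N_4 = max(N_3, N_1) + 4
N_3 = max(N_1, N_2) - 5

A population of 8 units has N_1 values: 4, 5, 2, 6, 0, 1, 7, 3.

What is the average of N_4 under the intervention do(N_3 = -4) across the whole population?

Every unit gets N_3=-4 under the intervention. N_4 values become 8, 9, 6, 10, 4, 5, 11, 7; E[N_4|do(N_3=-4)] = 7.5.

7.5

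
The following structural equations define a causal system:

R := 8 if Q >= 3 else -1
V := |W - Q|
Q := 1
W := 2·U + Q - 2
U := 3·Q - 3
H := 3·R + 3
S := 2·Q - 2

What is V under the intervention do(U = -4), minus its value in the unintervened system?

8

do(U=-4) replaces the equation U := 3·Q - 3 with the constant U = -4.
W = 2·U + Q - 2  [with U=-4, Q=1]  = -9
V = |W - Q|  [with W=-9, Q=1]  = 10
Without intervention: U = 3·Q - 3  [with Q=1]  = 0; W = 2·U + Q - 2  [with U=0, Q=1]  = -1; V = |W - Q|  [with W=-1, Q=1]  = 2.
Change = 10 − 2 = 8.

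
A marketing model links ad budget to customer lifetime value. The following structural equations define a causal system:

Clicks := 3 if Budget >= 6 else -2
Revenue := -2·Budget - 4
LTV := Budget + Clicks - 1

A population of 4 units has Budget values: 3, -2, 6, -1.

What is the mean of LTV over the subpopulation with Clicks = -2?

E[LTV|Clicks=-2] averages over only the 3 units with Clicks=-2 (Budget = 3, -2, -1): LTV = 0, -5, -4, mean -3.

-3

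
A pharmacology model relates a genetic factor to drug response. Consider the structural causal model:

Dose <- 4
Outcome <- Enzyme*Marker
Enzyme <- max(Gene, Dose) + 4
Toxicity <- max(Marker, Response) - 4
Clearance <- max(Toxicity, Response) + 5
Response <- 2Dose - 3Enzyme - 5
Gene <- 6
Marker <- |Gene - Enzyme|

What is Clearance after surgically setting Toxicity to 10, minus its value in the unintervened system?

Intervening sets Toxicity = 10 and removes its equation (Toxicity <- max(Marker, Response) - 4).
Enzyme = max(Gene, Dose) + 4  [with Gene=6, Dose=4]  = 10
Response = 2Dose - 3Enzyme - 5  [with Dose=4, Enzyme=10]  = -27
Clearance = max(Toxicity, Response) + 5  [with Toxicity=10, Response=-27]  = 15
Without intervention: Enzyme = max(Gene, Dose) + 4  [with Gene=6, Dose=4]  = 10; Marker = |Gene - Enzyme|  [with Gene=6, Enzyme=10]  = 4; Response = 2Dose - 3Enzyme - 5  [with Dose=4, Enzyme=10]  = -27; Toxicity = max(Marker, Response) - 4  [with Marker=4, Response=-27]  = 0; Clearance = max(Toxicity, Response) + 5  [with Toxicity=0, Response=-27]  = 5.
Change = 15 − 5 = 10.

10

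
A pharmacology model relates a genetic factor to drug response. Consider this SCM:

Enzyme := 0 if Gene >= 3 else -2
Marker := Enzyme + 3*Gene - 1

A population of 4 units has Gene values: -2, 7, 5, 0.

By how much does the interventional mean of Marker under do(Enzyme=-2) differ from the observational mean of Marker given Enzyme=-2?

10.5

Every unit gets Enzyme=-2 under the intervention. Marker values become -9, 18, 12, -3; E[Marker|do(Enzyme=-2)] = 4.5.
Observing Enzyme=-2 restricts to units where Enzyme's equation naturally yields -2: Gene ∈ {-2, 0}. In that subpopulation Marker = -9, -3, mean -6.
Difference = 4.5 − (-6) = 10.5.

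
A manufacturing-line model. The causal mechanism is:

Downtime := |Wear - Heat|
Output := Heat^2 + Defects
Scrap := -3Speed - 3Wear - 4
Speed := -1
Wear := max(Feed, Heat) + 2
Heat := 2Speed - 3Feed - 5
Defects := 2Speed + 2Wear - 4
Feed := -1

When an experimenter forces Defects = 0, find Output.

Under do(Defects=0), the mechanism Defects := 2Speed + 2Wear - 4 is discarded; Defects is fixed at 0.
Heat = 2Speed - 3Feed - 5  [with Speed=-1, Feed=-1]  = -4
Output = Heat^2 + Defects  [with Heat=-4, Defects=0]  = 16

16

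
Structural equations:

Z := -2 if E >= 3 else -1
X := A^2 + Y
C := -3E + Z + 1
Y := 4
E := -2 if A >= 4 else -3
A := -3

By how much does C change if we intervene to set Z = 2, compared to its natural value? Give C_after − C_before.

The intervention breaks the incoming arrows to Z: Z := -2 if E >= 3 else -1 no longer applies, and Z = 2.
E = -2 if A >= 4 else -3  [with A=-3]  = -3
C = -3E + Z + 1  [with E=-3, Z=2]  = 12
Without intervention: E = -2 if A >= 4 else -3  [with A=-3]  = -3; Z = -2 if E >= 3 else -1  [with E=-3]  = -1; C = -3E + Z + 1  [with E=-3, Z=-1]  = 9.
Change = 12 − 9 = 3.

3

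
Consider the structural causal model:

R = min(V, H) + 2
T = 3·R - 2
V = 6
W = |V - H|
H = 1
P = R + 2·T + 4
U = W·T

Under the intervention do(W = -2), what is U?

-14

The intervention breaks the incoming arrows to W: W = |V - H| no longer applies, and W = -2.
R = min(V, H) + 2  [with V=6, H=1]  = 3
T = 3·R - 2  [with R=3]  = 7
U = W·T  [with W=-2, T=7]  = -14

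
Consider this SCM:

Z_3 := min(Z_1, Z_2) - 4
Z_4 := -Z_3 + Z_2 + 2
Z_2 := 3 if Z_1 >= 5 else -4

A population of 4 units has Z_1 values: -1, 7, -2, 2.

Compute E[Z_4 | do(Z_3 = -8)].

Every unit gets Z_3=-8 under the intervention. Z_4 values become 6, 13, 6, 6; E[Z_4|do(Z_3=-8)] = 7.75.

7.75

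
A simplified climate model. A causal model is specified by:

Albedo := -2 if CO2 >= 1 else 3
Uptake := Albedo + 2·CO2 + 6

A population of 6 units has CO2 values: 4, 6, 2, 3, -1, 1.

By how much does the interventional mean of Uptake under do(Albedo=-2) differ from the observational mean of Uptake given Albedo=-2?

-1.4

Under do(Albedo=-2), Albedo's equation is replaced by Albedo=-2 for every unit. Per-unit Uptake: 12, 16, 8, 10, 2, 6. Mean = 9.
Conditioning on Albedo=-2 selects the 5 unit(s) with CO2 ∈ {4, 6, 2, 3, 1}. Their Uptake values: 12, 16, 8, 10, 6. Mean = 10.4.
Difference = 9 − 10.4 = -1.4.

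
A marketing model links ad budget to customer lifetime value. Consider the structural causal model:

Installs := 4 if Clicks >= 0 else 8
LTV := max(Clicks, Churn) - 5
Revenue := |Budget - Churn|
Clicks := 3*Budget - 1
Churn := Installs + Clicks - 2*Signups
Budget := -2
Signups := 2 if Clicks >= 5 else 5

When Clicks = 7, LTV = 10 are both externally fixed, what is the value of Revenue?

9

Under do(Clicks = 7, LTV = 10), each intervened variable's structural equation is replaced by its fixed value.
Installs = 4 if Clicks >= 0 else 8  [with Clicks=7]  = 4
Signups = 2 if Clicks >= 5 else 5  [with Clicks=7]  = 2
Churn = Installs + Clicks - 2*Signups  [with Installs=4, Clicks=7, Signups=2]  = 7
Revenue = |Budget - Churn|  [with Budget=-2, Churn=7]  = 9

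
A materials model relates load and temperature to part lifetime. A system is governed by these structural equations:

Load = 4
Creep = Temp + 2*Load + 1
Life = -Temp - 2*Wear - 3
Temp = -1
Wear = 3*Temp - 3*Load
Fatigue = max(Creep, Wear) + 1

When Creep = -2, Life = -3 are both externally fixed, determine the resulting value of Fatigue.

-1

The joint intervention fixes Creep = -2, Life = -3, removing each variable's own equation.
Wear = 3*Temp - 3*Load  [with Temp=-1, Load=4]  = -15
Fatigue = max(Creep, Wear) + 1  [with Creep=-2, Wear=-15]  = -1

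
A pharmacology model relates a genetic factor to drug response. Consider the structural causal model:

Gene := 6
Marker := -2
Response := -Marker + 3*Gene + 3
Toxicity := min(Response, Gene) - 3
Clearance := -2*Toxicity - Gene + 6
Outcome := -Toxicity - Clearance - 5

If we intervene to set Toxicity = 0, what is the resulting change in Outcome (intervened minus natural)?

-3

Under do(Toxicity=0), the mechanism Toxicity := min(Response, Gene) - 3 is discarded; Toxicity is fixed at 0.
Clearance = -2*Toxicity - Gene + 6  [with Toxicity=0, Gene=6]  = 0
Outcome = -Toxicity - Clearance - 5  [with Toxicity=0, Clearance=0]  = -5
Without intervention: Response = -Marker + 3*Gene + 3  [with Marker=-2, Gene=6]  = 23; Toxicity = min(Response, Gene) - 3  [with Response=23, Gene=6]  = 3; Clearance = -2*Toxicity - Gene + 6  [with Toxicity=3, Gene=6]  = -6; Outcome = -Toxicity - Clearance - 5  [with Toxicity=3, Clearance=-6]  = -2.
Change = -5 − (-2) = -3.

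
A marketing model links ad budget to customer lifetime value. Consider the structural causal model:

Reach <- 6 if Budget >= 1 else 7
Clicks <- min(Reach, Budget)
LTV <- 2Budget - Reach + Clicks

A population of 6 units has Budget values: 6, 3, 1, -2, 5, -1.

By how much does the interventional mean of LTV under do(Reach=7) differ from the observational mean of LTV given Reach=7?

10.5

do(Reach=7) breaks Reach's dependence on Budget. With Reach=7 fixed, LTV across the units is 11, 2, -4, -13, 8, -10, mean -1.
Observing Reach=7 restricts to units where Reach's equation naturally yields 7: Budget ∈ {-2, -1}. In that subpopulation LTV = -13, -10, mean -11.5.
Difference = -1 − (-11.5) = 10.5.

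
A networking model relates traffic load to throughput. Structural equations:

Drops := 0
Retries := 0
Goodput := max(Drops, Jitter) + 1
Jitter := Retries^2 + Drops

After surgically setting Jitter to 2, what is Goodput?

3

The intervention breaks the incoming arrows to Jitter: Jitter := Retries^2 + Drops no longer applies, and Jitter = 2.
Goodput = max(Drops, Jitter) + 1  [with Drops=0, Jitter=2]  = 3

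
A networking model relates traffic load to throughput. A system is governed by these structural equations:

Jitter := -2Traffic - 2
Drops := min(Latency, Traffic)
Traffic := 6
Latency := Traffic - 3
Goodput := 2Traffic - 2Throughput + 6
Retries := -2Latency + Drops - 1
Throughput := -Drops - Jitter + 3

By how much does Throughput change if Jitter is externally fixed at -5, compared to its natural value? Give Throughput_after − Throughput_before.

The intervention breaks the incoming arrows to Jitter: Jitter := -2Traffic - 2 no longer applies, and Jitter = -5.
Latency = Traffic - 3  [with Traffic=6]  = 3
Drops = min(Latency, Traffic)  [with Latency=3, Traffic=6]  = 3
Throughput = -Drops - Jitter + 3  [with Drops=3, Jitter=-5]  = 5
Without intervention: Latency = Traffic - 3  [with Traffic=6]  = 3; Drops = min(Latency, Traffic)  [with Latency=3, Traffic=6]  = 3; Jitter = -2Traffic - 2  [with Traffic=6]  = -14; Throughput = -Drops - Jitter + 3  [with Drops=3, Jitter=-14]  = 14.
Change = 5 − 14 = -9.

-9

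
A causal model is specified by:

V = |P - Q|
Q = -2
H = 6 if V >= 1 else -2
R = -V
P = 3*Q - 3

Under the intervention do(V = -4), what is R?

The intervention breaks the incoming arrows to V: V = |P - Q| no longer applies, and V = -4.
R = -V  [with V=-4]  = 4

4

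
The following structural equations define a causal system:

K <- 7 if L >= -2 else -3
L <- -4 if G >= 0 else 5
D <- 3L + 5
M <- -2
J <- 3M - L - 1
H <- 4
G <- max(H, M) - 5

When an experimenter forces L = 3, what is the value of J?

-10

Under do(L=3), the mechanism L <- -4 if G >= 0 else 5 is discarded; L is fixed at 3.
J = 3M - L - 1  [with M=-2, L=3]  = -10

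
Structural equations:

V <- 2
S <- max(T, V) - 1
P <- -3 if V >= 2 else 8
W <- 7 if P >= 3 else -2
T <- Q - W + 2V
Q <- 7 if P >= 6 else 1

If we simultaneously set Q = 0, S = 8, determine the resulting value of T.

The joint intervention fixes Q = 0, S = 8, removing each variable's own equation.
P = -3 if V >= 2 else 8  [with V=2]  = -3
W = 7 if P >= 3 else -2  [with P=-3]  = -2
T = Q - W + 2V  [with Q=0, W=-2, V=2]  = 6

6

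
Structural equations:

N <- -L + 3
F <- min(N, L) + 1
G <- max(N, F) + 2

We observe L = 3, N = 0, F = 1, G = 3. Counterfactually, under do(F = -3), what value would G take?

2

The intervention breaks the incoming arrows to F: F <- min(N, L) + 1 no longer applies, and F = -3.
N = -L + 3  [with L=3]  = 0
G = max(N, F) + 2  [with N=0, F=-3]  = 2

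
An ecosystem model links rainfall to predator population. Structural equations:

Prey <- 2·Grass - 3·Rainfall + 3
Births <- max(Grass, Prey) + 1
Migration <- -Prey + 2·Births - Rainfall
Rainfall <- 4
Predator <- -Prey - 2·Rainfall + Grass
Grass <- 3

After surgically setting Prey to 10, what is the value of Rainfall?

4

Under do(Prey=10), the mechanism Prey <- 2·Grass - 3·Rainfall + 3 is discarded; Prey is fixed at 10.
Rainfall is not downstream of the intervention, so its value is determined by the original equations.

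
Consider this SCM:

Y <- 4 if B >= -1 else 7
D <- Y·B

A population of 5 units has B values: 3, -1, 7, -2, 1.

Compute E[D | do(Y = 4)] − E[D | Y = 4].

The intervention sets Y=4 in all 5 units regardless of B. Recomputing D per unit gives 12, -4, 28, -8, 4; average 6.4.
E[D|Y=4] averages over only the 4 units with Y=4 (B = 3, -1, 7, 1): D = 12, -4, 28, 4, mean 10.
Difference = 6.4 − 10 = -3.6.

-3.6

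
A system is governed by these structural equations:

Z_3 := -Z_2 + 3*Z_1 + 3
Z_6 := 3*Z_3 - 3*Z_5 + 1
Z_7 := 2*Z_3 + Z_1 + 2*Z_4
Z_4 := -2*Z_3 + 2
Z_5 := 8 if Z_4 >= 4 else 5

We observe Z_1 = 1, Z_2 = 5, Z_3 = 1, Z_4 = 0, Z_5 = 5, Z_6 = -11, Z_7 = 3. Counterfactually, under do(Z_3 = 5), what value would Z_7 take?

-5

The intervention breaks the incoming arrows to Z_3: Z_3 := -Z_2 + 3*Z_1 + 3 no longer applies, and Z_3 = 5.
Z_4 = -2*Z_3 + 2  [with Z_3=5]  = -8
Z_7 = 2*Z_3 + Z_1 + 2*Z_4  [with Z_3=5, Z_1=1, Z_4=-8]  = -5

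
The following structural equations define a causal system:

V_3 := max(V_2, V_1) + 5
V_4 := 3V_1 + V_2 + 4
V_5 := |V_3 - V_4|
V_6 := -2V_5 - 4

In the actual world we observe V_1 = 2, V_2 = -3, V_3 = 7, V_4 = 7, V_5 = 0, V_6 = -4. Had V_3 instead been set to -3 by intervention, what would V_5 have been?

do(V_3=-3) replaces the equation V_3 := max(V_2, V_1) + 5 with the constant V_3 = -3.
V_4 = 3V_1 + V_2 + 4  [with V_1=2, V_2=-3]  = 7
V_5 = |V_3 - V_4|  [with V_3=-3, V_4=7]  = 10

10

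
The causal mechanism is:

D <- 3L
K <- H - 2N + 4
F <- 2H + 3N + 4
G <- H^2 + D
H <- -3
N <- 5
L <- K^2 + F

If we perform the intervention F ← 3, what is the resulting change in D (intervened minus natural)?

-30

Under do(F=3), the mechanism F <- 2H + 3N + 4 is discarded; F is fixed at 3.
K = H - 2N + 4  [with H=-3, N=5]  = -9
L = K^2 + F  [with K=-9, F=3]  = 84
D = 3L  [with L=84]  = 252
Without intervention: K = H - 2N + 4  [with H=-3, N=5]  = -9; F = 2H + 3N + 4  [with H=-3, N=5]  = 13; L = K^2 + F  [with K=-9, F=13]  = 94; D = 3L  [with L=94]  = 282.
Change = 252 − 282 = -30.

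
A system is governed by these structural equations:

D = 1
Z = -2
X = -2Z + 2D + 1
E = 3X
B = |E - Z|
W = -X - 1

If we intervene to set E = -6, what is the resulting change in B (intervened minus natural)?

-19

Under do(E=-6), the mechanism E = 3X is discarded; E is fixed at -6.
B = |E - Z|  [with E=-6, Z=-2]  = 4
Without intervention: X = -2Z + 2D + 1  [with Z=-2, D=1]  = 7; E = 3X  [with X=7]  = 21; B = |E - Z|  [with E=21, Z=-2]  = 23.
Change = 4 − 23 = -19.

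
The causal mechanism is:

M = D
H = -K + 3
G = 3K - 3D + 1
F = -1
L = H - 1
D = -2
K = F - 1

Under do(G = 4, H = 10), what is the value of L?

9

Setting G = 4, H = 10 by intervention discards those variables' equations.
L = H - 1  [with H=10]  = 9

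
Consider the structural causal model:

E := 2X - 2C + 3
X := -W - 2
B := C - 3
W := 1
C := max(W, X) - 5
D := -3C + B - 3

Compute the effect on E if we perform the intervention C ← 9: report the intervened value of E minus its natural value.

-26

The intervention breaks the incoming arrows to C: C := max(W, X) - 5 no longer applies, and C = 9.
X = -W - 2  [with W=1]  = -3
E = 2X - 2C + 3  [with X=-3, C=9]  = -21
Without intervention: X = -W - 2  [with W=1]  = -3; C = max(W, X) - 5  [with W=1, X=-3]  = -4; E = 2X - 2C + 3  [with X=-3, C=-4]  = 5.
Change = -21 − 5 = -26.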